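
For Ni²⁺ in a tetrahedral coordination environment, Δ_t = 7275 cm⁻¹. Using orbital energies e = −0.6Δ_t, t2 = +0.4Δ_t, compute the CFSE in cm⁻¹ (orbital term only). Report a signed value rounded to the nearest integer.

Ni is in group 10, so Ni²⁺ is d⁸ (10 − 2 = 8).
Tetrahedral fields are weak (Δₜ ≈ 4/9 Δₒ), so electrons fill high-spin.
Electron filling gives e^4 t2^4.
CFSE(orbital) = 4×(-0.6Δ_t) + 4×(0.4Δ_t) = -0.8Δ_t; with Δ_t = 7275 cm⁻¹ that is -5820 cm⁻¹.

-5820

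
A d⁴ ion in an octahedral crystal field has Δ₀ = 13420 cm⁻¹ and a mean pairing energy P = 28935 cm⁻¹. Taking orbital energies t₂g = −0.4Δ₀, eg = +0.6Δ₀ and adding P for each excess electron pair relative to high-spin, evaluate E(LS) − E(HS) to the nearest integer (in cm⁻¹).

15515

High-spin d⁴ fills as t₂g³ eg¹ with CFSE 3(−0.4) + 1(+0.6) = -0.6Δ₀ = -8052 cm⁻¹.
Low-spin t₂g⁴ eg⁰ gives -1.6Δ₀ = -21472 cm⁻¹, but forming 1 extra pair costs 1P = 28935 cm⁻¹, so E(LS) = -21472 + 28935 = 7463 cm⁻¹.
E(LS) − E(HS) = 7463 − (-8052) = 15515 cm⁻¹.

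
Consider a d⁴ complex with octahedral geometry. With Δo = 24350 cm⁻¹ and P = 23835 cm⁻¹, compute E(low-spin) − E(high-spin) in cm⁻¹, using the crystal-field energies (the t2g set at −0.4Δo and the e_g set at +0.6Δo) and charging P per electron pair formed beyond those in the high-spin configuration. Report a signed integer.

-515

High-spin d⁴ fills as t2g^3 e_g^1 with CFSE 3(−0.4) + 1(+0.6) = -0.6Δo = -14610 cm⁻¹.
Low-spin: t2g^4 e_g^0, orbital CFSE = -1.6Δo = -38960 cm⁻¹; plus 1 excess pair × P = +23835 cm⁻¹; total -15125 cm⁻¹.
E(LS) − E(HS) = -15125 − (-14610) = -515 cm⁻¹.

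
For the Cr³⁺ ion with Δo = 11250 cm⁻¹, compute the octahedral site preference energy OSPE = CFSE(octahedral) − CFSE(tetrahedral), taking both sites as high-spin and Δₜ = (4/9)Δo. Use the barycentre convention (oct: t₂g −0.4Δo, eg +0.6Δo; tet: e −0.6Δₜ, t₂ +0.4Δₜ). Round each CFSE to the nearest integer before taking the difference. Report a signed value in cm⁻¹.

-9500

Group 6 minus oxidation state +3 gives a d³ configuration for Cr³⁺.
In an octahedral site d³ (HS) is t2g^3 e_g^0, giving CFSE(oct) = -1.2Δo = -13500 cm⁻¹.
Tetrahedral e^2 t2^1 gives -0.8Δₜ = -0.8 × (4/9) × 11250 = -4000 cm⁻¹.
OSPE = -13500 − (-4000) = -9500 cm⁻¹.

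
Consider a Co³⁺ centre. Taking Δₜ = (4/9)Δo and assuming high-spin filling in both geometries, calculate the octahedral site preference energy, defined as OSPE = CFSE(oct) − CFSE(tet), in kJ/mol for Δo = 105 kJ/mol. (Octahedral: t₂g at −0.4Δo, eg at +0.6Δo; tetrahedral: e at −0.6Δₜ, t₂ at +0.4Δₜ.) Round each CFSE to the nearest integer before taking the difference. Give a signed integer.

-14

Co sits in group 9; removing 3 electrons leaves Co³⁺ with 9 − 3 = 6 d electrons.
Octahedral high-spin t2g^4 e_g^2: CFSE = -0.4 × 105 = -42 kJ/mol.
Tetrahedral: e^3 t2^3, CFSE = 3(−0.6) + 3(+0.4) = -0.6Δₜ = -0.6 × (4/9) × 105 = -28 kJ/mol.
Subtracting, OSPE = -42 − (-28) = -14 kJ/mol.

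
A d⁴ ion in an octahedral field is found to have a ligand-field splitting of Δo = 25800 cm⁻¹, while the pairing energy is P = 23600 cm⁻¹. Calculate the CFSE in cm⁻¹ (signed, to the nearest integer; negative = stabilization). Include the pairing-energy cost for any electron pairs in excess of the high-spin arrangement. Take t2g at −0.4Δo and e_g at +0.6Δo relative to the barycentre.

With Δo > P the complex is low-spin.
That gives t2g^4 e_g^0.
Orbital CFSE = -1.6Δo = -1.6 × 25800 = -41280 cm⁻¹.
Excess pairs vs high-spin: 1 − 0 = 1; pairing cost = +23600 cm⁻¹.
Net CFSE = -41280 + 23600 = -17680 cm⁻¹.

-17680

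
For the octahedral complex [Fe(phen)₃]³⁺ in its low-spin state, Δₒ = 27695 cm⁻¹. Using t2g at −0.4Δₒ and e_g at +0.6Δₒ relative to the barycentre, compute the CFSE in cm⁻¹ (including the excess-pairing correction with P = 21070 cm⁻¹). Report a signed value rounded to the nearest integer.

phen is neutral, so the +3 overall charge sits on Fe: oxidation state +3.
Fe sits in group 8; removing 3 electrons leaves Fe³⁺ with 8 − 3 = 5 d electrons.
Electron filling gives t2g^5 e_g^0.
CFSE(orbital) = 5×(-0.4Δₒ) + 0×(0.6Δₒ) = -2.0Δₒ; with Δₒ = 27695 cm⁻¹ that is -55390 cm⁻¹.
Pairing penalty: 2 pairs vs 0 in the high-spin reference → 2 extra × P = 42140 cm⁻¹.
Net CFSE = -55390 + 42140 = -13250 cm⁻¹.

-13250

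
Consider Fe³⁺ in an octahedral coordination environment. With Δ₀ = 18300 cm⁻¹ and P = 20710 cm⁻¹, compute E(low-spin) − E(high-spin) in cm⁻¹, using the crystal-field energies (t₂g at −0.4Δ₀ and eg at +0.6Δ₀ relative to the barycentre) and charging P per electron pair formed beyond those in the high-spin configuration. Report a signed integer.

4820

Fe sits in group 8; removing 3 electrons leaves Fe³⁺ with 8 − 3 = 5 d electrons.
In the high-spin limit (t₂g³ eg²) the orbital term is 0.0Δ₀ = 0 cm⁻¹, with no excess pairing.
Low-spin t₂g⁵ eg⁰ gives -2.0Δ₀ = -36600 cm⁻¹, but forming 2 extra pairs costs 2P = 41420 cm⁻¹, so E(LS) = -36600 + 41420 = 4820 cm⁻¹.
E(LS) − E(HS) = 4820 − (0) = 4820 cm⁻¹.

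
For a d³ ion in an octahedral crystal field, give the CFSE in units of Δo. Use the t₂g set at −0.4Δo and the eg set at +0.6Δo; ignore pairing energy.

For octahedral d³ the high- and low-spin configurations coincide.
Configuration: t₂g³ eg⁰.
CFSE = 3(-0.4Δo) + 0(0.6Δo) = -1.2Δo + 0.0Δo = -1.2Δo.

-1.2 Δo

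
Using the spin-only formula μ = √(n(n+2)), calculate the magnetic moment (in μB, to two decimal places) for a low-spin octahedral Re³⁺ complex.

2.83 μB

Re³⁺: group 7, so d-count = 7 − 3 = 4.
Configuration: t2g^4 e_g^0 → 2 unpaired electrons.
μ(spin-only) = √[2(2+2)] = √8 ≈ 2.83 μB.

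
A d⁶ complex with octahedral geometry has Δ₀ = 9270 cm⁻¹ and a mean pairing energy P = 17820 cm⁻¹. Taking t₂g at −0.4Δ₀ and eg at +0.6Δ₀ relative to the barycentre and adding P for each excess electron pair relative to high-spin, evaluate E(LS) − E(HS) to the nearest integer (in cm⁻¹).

High-spin: t₂g⁴ eg², CFSE = -0.4Δ₀ = -3708 cm⁻¹.
For low-spin the configuration is t₂g⁶ eg⁰: orbital energy -2.4 × 9270 = -22248 cm⁻¹, and 2 additional pairs relative to high-spin add 35640 cm⁻¹, giving 13392 cm⁻¹.
Thus E(LS) − E(HS) = 17100 cm⁻¹.

17100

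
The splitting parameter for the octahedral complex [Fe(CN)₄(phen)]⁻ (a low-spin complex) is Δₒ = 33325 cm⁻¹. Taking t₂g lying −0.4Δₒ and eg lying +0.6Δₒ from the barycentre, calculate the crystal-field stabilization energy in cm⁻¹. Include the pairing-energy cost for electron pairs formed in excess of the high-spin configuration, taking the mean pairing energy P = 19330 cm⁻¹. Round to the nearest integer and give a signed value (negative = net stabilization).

Ligand charges: 4×(-1) from CN⁻ and 1×(+0) from phen sum to -4; with overall charge -1, Fe is +3.
Fe³⁺: group 8, so d-count = 8 − 3 = 5.
Electron filling gives t₂g⁵ eg⁰.
The orbital stabilization is -2.0Δₒ = -2.0 × 33325 = -66650 cm⁻¹.
High-spin d⁵ would be t₂g³ eg² with 0 pairs; low-spin has 2, so 2 excess pairs cost +2P = +38660 cm⁻¹.
Net CFSE = -66650 + 38660 = -27990 cm⁻¹.

-27990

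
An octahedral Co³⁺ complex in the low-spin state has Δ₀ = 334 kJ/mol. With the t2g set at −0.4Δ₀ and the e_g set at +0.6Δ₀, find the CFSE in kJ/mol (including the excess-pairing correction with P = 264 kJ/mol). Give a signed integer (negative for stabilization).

Group 9 minus oxidation state +3 gives a d⁶ configuration for Co³⁺.
The d⁶ electrons fill as t2g^6 e_g^0.
CFSE(orbital) = 6×(-0.4Δ₀) + 0×(0.6Δ₀) = -2.4Δ₀; with Δ₀ = 334 kJ/mol that is -802 kJ/mol.
Relative to high-spin t2g^4 e_g^2 (1 paired), the low-spin configuration has 2 additional pairs, contributing +2 × 264 = +528 kJ/mol.
Overall CFSE = -802 + 528 = -274 kJ/mol.

-274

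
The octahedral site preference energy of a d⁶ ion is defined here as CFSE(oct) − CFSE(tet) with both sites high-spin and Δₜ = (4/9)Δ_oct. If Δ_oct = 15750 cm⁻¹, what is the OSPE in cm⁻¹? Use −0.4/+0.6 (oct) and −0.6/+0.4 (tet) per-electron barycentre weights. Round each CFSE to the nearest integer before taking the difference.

-2100

In an octahedral site d⁶ (HS) is t₂g⁴ eg², giving CFSE(oct) = -0.4Δ_oct = -6300 cm⁻¹.
Tetrahedral: e³ t₂³, CFSE = 3(−0.6) + 3(+0.4) = -0.6Δₜ = -0.6 × (4/9) × 15750 = -4200 cm⁻¹.
OSPE = CFSE(oct) − CFSE(tet) = -6300 − (-4200) = -2100 cm⁻¹.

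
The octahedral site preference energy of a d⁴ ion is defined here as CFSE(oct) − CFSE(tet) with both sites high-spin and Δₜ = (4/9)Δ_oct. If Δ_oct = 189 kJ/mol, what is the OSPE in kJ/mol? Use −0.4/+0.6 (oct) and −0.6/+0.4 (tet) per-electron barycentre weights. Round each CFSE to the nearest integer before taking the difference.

-79

In an octahedral site d⁴ (HS) is t2g^3 e_g^1, giving CFSE(oct) = -0.6Δ_oct = -113 kJ/mol.
Tetrahedral e^2 t2^2 gives -0.4Δₜ = -0.4 × (4/9) × 189 = -34 kJ/mol.
OSPE = CFSE(oct) − CFSE(tet) = -113 − (-34) = -79 kJ/mol.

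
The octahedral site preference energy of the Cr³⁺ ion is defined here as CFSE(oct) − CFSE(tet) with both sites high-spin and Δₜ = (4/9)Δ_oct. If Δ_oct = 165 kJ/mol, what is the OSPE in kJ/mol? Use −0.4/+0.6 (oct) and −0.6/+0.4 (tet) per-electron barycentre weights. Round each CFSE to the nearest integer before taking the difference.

Group 6 minus oxidation state +3 gives a d³ configuration for Cr³⁺.
Octahedral (high-spin): t₂g³ eg⁰, CFSE = 3(−0.4) + 0(+0.6) = -1.2Δ_oct = -1.2 × 165 = -198 kJ/mol.
Tetrahedral: e² t₂¹, CFSE = 2(−0.6) + 1(+0.4) = -0.8Δₜ = -0.8 × (4/9) × 165 = -59 kJ/mol.
OSPE = -198 − (-59) = -139 kJ/mol.

-139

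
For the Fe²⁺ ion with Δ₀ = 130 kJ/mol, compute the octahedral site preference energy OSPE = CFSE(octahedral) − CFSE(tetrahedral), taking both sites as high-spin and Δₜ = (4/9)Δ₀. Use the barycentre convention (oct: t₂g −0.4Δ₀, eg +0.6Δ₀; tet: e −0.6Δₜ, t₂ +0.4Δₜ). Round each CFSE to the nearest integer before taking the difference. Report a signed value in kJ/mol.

Group 8 minus oxidation state +2 gives a d⁶ configuration for Fe²⁺.
Octahedral high-spin t2g^4 e_g^2: CFSE = -0.4 × 130 = -52 kJ/mol.
Tetrahedral e^3 t2^3 gives -0.6Δₜ = -0.6 × (4/9) × 130 = -35 kJ/mol.
Subtracting, OSPE = -52 − (-35) = -17 kJ/mol.

-17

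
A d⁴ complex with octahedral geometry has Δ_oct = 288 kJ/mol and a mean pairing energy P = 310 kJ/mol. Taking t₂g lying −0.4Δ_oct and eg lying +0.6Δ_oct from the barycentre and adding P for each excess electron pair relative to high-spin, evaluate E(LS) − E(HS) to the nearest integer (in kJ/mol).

22

In the high-spin limit (t₂g³ eg¹) the orbital term is -0.6Δ_oct = -173 kJ/mol, with no excess pairing.
Low-spin t₂g⁴ eg⁰ gives -1.6Δ_oct = -461 kJ/mol, but forming 1 extra pair costs 1P = 310 kJ/mol, so E(LS) = -461 + 310 = -151 kJ/mol.
The difference is -151 − (-173) = 22 kJ/mol, so high-spin lies lower.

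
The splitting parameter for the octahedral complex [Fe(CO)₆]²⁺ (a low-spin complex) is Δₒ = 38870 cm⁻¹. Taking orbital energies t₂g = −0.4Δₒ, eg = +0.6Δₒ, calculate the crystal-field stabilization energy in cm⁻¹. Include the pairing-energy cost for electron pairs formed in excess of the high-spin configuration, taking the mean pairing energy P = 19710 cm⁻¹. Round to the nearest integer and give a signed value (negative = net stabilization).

-53868

CO is neutral, so the +2 overall charge sits on Fe: oxidation state +2.
Fe sits in group 8; removing 2 electrons leaves Fe²⁺ with 8 − 2 = 6 d electrons.
Electron filling gives t₂g⁶ eg⁰.
The orbital stabilization is -2.4Δₒ = -2.4 × 38870 = -93288 cm⁻¹.
Pairing penalty: 3 pairs vs 1 in the high-spin reference → 2 extra × P = 39420 cm⁻¹.
Overall CFSE = -93288 + 39420 = -53868 cm⁻¹.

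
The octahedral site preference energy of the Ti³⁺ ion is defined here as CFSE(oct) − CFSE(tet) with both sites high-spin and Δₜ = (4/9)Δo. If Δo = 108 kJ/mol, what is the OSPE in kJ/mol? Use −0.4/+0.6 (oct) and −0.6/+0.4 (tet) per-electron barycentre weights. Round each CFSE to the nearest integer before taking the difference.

Group 4 minus oxidation state +3 gives a d¹ configuration for Ti³⁺.
Octahedral (high-spin): t2g^1 e_g^0, CFSE = 1(−0.4) + 0(+0.6) = -0.4Δo = -0.4 × 108 = -43 kJ/mol.
In a tetrahedral site the filling is e^1 t2^0: CFSE(tet) = -0.6Δₜ = -0.6 × (4/9)(108) = -29 kJ/mol.
OSPE = -43 − (-29) = -14 kJ/mol.

-14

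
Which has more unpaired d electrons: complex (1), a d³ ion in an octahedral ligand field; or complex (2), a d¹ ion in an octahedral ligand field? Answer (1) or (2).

(1)

(1): t₂g³ eg⁰ → 3 unpaired.
(2): For octahedral d¹ the high- and low-spin configurations coincide; t₂g¹ eg⁰ → 1 unpaired.
So (1) has more unpaired electrons.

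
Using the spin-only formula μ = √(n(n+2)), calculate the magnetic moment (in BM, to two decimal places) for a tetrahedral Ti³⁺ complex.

1.73 BM

Group 4 minus oxidation state +3 gives a d¹ configuration for Ti³⁺.
With tetrahedral geometry the complex is necessarily high-spin.
Configuration: e¹ t₂⁰ → 1 unpaired electron.
μ(spin-only) = √[1(1+2)] = √3 ≈ 1.73 BM.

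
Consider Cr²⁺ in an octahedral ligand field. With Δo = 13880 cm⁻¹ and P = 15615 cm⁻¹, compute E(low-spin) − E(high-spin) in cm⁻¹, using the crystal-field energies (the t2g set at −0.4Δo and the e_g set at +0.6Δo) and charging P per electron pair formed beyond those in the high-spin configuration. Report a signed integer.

1735

Group 6 minus oxidation state +2 gives a d⁴ configuration for Cr²⁺.
High-spin: t2g^3 e_g^1, CFSE = -0.6Δo = -8328 cm⁻¹.
For low-spin the configuration is t2g^4 e_g^0: orbital energy -1.6 × 13880 = -22208 cm⁻¹, and 1 additional pair relative to high-spin adds 15615 cm⁻¹, giving -6593 cm⁻¹.
The difference is -6593 − (-8328) = 1735 cm⁻¹, so high-spin lies lower.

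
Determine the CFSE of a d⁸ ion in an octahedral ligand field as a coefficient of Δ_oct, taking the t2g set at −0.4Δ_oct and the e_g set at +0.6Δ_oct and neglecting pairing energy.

-1.2 Δ_oct

Configuration: t2g^6 e_g^2.
CFSE = 6(-0.4Δ_oct) + 2(0.6Δ_oct) = -2.4Δ_oct + 1.2Δ_oct = -1.2Δ_oct.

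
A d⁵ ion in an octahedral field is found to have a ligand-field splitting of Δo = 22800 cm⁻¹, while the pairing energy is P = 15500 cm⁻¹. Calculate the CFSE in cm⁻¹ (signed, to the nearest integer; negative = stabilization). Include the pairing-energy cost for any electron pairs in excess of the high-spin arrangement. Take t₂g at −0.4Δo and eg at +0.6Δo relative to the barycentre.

-14600

Δo > P, so pairing is preferred: the ground state is low-spin.
Filling d⁵ accordingly: t₂g⁵ eg⁰.
Orbital CFSE = -2.0Δo = -2.0 × 22800 = -45600 cm⁻¹.
Excess pairs vs high-spin: 2 − 0 = 2; pairing cost = +31000 cm⁻¹.
Net CFSE = -45600 + 31000 = -14600 cm⁻¹.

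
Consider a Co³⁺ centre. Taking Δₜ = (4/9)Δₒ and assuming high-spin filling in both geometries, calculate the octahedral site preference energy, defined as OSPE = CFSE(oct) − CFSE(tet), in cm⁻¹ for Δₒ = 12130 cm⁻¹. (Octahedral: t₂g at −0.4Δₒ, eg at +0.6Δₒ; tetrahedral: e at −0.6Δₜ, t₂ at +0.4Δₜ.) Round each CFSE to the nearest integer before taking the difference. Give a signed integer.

-1617

Co sits in group 9; removing 3 electrons leaves Co³⁺ with 9 − 3 = 6 d electrons.
Octahedral high-spin t₂g⁴ eg²: CFSE = -0.4 × 12130 = -4852 cm⁻¹.
Tetrahedral e³ t₂³ gives -0.6Δₜ = -0.6 × (4/9) × 12130 = -3235 cm⁻¹.
OSPE = -4852 − (-3235) = -1617 cm⁻¹.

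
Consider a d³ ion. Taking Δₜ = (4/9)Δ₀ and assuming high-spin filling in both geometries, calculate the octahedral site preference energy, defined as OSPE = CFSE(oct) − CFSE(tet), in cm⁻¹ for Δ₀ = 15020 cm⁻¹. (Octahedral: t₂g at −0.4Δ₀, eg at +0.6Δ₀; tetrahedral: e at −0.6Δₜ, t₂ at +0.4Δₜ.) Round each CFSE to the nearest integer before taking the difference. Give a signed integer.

Octahedral (high-spin): t2g^3 e_g^0, CFSE = 3(−0.4) + 0(+0.6) = -1.2Δ₀ = -1.2 × 15020 = -18024 cm⁻¹.
Tetrahedral: e^2 t2^1, CFSE = 2(−0.6) + 1(+0.4) = -0.8Δₜ = -0.8 × (4/9) × 15020 = -5340 cm⁻¹.
OSPE = CFSE(oct) − CFSE(tet) = -18024 − (-5340) = -12684 cm⁻¹.

-12684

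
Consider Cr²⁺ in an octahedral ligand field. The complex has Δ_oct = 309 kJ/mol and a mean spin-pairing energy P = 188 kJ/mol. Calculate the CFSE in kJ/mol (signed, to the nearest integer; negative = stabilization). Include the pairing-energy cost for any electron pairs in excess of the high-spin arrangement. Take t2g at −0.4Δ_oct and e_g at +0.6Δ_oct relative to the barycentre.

Cr sits in group 6; removing 2 electrons leaves Cr²⁺ with 6 − 2 = 4 d electrons.
With Δ_oct > P the complex is low-spin.
Filling d⁴ accordingly: t2g^4 e_g^0.
Orbital CFSE = -1.6Δ_oct = -1.6 × 309 = -494 kJ/mol.
Excess pairs vs high-spin: 1 − 0 = 1; pairing cost = +188 kJ/mol.
Net CFSE = -494 + 188 = -306 kJ/mol.

-306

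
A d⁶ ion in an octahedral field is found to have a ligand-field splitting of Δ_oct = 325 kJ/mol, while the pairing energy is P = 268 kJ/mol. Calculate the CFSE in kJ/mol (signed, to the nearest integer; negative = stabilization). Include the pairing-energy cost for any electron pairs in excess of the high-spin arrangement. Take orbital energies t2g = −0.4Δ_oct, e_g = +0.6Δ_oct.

With Δ_oct > P the complex is low-spin.
That gives t2g^6 e_g^0.
Orbital CFSE = -2.4Δ_oct = -2.4 × 325 = -780 kJ/mol.
Excess pairs vs high-spin: 3 − 1 = 2; pairing cost = +536 kJ/mol.
Net CFSE = -780 + 536 = -244 kJ/mol.

-244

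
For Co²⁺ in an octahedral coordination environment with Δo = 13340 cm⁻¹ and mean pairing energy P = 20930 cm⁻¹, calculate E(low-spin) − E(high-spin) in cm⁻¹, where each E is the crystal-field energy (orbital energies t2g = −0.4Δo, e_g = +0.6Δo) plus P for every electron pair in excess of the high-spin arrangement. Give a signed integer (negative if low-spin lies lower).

Co²⁺: group 9, so d-count = 9 − 2 = 7.
High-spin: t2g^5 e_g^2, CFSE = -0.8Δo = -10672 cm⁻¹.
Low-spin: t2g^6 e_g^1, orbital CFSE = -1.8Δo = -24012 cm⁻¹; plus 1 excess pair × P = +20930 cm⁻¹; total -3082 cm⁻¹.
The difference is -3082 − (-10672) = 7590 cm⁻¹, so high-spin lies lower.

7590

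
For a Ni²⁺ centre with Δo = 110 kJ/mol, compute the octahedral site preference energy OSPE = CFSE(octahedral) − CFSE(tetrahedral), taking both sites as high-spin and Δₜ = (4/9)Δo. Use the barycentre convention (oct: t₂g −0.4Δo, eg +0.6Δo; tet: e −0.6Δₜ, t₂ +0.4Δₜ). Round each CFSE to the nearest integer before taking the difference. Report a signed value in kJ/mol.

-93

Ni is in group 10, so Ni²⁺ is d⁸ (10 − 2 = 8).
Octahedral (high-spin): t2g^6 e_g^2, CFSE = 6(−0.4) + 2(+0.6) = -1.2Δo = -1.2 × 110 = -132 kJ/mol.
In a tetrahedral site the filling is e^4 t2^4: CFSE(tet) = -0.8Δₜ = -0.8 × (4/9)(110) = -39 kJ/mol.
OSPE = CFSE(oct) − CFSE(tet) = -132 − (-39) = -93 kJ/mol.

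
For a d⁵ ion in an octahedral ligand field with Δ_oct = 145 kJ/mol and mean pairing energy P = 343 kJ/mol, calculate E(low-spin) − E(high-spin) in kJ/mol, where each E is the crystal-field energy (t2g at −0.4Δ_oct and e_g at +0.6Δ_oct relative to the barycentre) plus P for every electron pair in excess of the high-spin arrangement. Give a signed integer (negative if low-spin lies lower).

High-spin: t2g^3 e_g^2, CFSE = 0.0Δ_oct = 0 kJ/mol.
Low-spin: t2g^5 e_g^0, orbital CFSE = -2.0Δ_oct = -290 kJ/mol; plus 2 excess pairs × P = +686 kJ/mol; total 396 kJ/mol.
The difference is 396 − (0) = 396 kJ/mol, so high-spin lies lower.

396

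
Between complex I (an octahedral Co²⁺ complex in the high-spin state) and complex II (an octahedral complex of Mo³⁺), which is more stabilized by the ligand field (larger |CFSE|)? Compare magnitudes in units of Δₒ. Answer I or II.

I: Co²⁺: group 9, so d-count = 9 − 2 = 7; t2g^5 e_g^2, CFSE = -0.8Δₒ.
II: Mo³⁺: group 6, so d-count = 6 − 3 = 3; For octahedral d³ the high- and low-spin configurations coincide; t₂g³ eg⁰, CFSE = -1.2Δₒ.
So II has the larger |CFSE|.

II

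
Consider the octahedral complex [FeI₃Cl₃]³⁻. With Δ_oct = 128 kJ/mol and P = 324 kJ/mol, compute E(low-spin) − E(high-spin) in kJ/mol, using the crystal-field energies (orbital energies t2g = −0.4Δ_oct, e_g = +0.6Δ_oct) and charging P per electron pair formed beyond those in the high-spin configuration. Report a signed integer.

392

Ligand charges: 3×(-1) from I⁻ and 3×(-1) from Cl⁻ sum to -6; with overall charge -3, Fe is +3.
Fe³⁺: group 8, so d-count = 8 − 3 = 5.
In the high-spin limit (t2g^3 e_g^2) the orbital term is 0.0Δ_oct = 0 kJ/mol, with no excess pairing.
For low-spin the configuration is t2g^5 e_g^0: orbital energy -2.0 × 128 = -256 kJ/mol, and 2 additional pairs relative to high-spin add 648 kJ/mol, giving 392 kJ/mol.
E(LS) − E(HS) = 392 − (0) = 392 kJ/mol.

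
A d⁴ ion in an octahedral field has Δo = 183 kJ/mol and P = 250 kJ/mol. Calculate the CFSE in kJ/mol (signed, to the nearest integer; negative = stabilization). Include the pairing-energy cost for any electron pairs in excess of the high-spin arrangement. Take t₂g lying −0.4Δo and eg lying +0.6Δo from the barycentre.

With Δo < P the complex is high-spin.
Filling d⁴ accordingly: t₂g³ eg¹.
Orbital CFSE = -0.6Δo = -0.6 × 183 = -110 kJ/mol.
High-spin has no excess pairs, so no pairing correction applies.

-110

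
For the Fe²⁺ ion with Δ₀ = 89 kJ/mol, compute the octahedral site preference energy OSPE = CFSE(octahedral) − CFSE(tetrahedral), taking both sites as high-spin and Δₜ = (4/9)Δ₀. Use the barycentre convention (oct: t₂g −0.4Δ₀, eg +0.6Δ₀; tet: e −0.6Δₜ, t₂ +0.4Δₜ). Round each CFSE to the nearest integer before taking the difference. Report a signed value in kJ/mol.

-12

Fe²⁺: group 8, so d-count = 8 − 2 = 6.
In an octahedral site d⁶ (HS) is t2g^4 e_g^2, giving CFSE(oct) = -0.4Δ₀ = -36 kJ/mol.
Tetrahedral e^3 t2^3 gives -0.6Δₜ = -0.6 × (4/9) × 89 = -24 kJ/mol.
Subtracting, OSPE = -36 − (-24) = -12 kJ/mol.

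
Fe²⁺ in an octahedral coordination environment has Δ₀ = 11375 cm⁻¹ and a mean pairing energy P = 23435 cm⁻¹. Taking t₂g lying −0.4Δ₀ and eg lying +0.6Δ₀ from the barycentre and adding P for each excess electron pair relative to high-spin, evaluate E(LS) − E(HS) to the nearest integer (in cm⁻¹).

24120

Group 8 minus oxidation state +2 gives a d⁶ configuration for Fe²⁺.
High-spin: t₂g⁴ eg², CFSE = -0.4Δ₀ = -4550 cm⁻¹.
For low-spin the configuration is t₂g⁶ eg⁰: orbital energy -2.4 × 11375 = -27300 cm⁻¹, and 2 additional pairs relative to high-spin add 46870 cm⁻¹, giving 19570 cm⁻¹.
The difference is 19570 − (-4550) = 24120 cm⁻¹, so high-spin lies lower.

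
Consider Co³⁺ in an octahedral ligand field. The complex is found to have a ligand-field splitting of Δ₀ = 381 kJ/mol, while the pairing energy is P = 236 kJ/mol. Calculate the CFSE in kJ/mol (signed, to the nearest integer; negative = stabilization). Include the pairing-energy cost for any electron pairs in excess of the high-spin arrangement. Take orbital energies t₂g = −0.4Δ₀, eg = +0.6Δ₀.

-442

Co is in group 9, so Co³⁺ is d⁶ (9 − 3 = 6).
Here Δ₀ > P (381 > 236), so the low-spin state is favoured.
Filling d⁶ accordingly: t₂g⁶ eg⁰.
Orbital CFSE = -2.4Δ₀ = -2.4 × 381 = -914 kJ/mol.
Excess pairs vs high-spin: 3 − 1 = 2; pairing cost = +472 kJ/mol.
Net CFSE = -914 + 472 = -442 kJ/mol.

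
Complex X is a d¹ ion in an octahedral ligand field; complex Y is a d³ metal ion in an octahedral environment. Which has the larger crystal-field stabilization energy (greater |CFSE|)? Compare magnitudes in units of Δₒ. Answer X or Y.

X: t2g^1 e_g^0, CFSE = -0.4Δₒ.
Y: t₂g³ eg⁰, CFSE = -1.2Δₒ.
So Y has the larger |CFSE|.

Y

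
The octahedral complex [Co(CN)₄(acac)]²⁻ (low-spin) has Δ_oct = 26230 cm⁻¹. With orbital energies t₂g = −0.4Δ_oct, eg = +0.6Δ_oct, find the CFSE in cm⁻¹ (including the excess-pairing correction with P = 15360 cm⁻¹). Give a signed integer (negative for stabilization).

-32232

Ligand charges: 4×(-1) from CN⁻ and 1×(-1) from acac⁻ sum to -5; with overall charge -2, Co is +3.
Co³⁺: group 9, so d-count = 9 − 3 = 6.
Electron filling gives t₂g⁶ eg⁰.
CFSE(orbital) = 6×(-0.4Δ_oct) + 0×(0.6Δ_oct) = -2.4Δ_oct; with Δ_oct = 26230 cm⁻¹ that is -62952 cm⁻¹.
High-spin d⁶ would be t₂g⁴ eg² with 1 pair; low-spin has 3, so 2 excess pairs cost +2P = +30720 cm⁻¹.
Combining: -62952 + 30720 = -32232 cm⁻¹.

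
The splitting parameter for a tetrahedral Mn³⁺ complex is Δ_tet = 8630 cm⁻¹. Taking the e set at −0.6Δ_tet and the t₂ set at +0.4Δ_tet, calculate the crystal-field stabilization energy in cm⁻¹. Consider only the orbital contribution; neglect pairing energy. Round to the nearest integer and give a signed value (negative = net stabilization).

Group 7 minus oxidation state +3 gives a d⁴ configuration for Mn³⁺.
Tetrahedral fields are weak (Δₜ ≈ 4/9 Δₒ), so electrons fill high-spin.
Configuration: e² t₂².
CFSE(orbital) = 2×(-0.6Δ_tet) + 2×(0.4Δ_tet) = -0.4Δ_tet; with Δ_tet = 8630 cm⁻¹ that is -3452 cm⁻¹.

-3452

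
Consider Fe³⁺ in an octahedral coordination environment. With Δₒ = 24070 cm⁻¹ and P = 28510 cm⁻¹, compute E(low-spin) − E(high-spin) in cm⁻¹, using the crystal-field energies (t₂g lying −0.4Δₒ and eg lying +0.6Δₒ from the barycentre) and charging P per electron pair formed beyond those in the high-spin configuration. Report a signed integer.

Fe³⁺: group 8, so d-count = 8 − 3 = 5.
High-spin d⁵ fills as t₂g³ eg² with CFSE 3(−0.4) + 2(+0.6) = 0.0Δₒ = 0 cm⁻¹.
Low-spin t₂g⁵ eg⁰ gives -2.0Δₒ = -48140 cm⁻¹, but forming 2 extra pairs costs 2P = 57020 cm⁻¹, so E(LS) = -48140 + 57020 = 8880 cm⁻¹.
E(LS) − E(HS) = 8880 − (0) = 8880 cm⁻¹.

8880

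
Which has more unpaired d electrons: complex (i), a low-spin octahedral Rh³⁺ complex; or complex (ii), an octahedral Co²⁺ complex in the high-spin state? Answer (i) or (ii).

(ii)

(i): Rh sits in group 9; removing 3 electrons leaves Rh³⁺ with 9 − 3 = 6 d electrons; t₂g⁶ eg⁰ → 0 unpaired.
(ii): Co²⁺: group 9, so d-count = 9 − 2 = 7; t₂g⁵ eg² → 3 unpaired.
So (ii) has more unpaired electrons.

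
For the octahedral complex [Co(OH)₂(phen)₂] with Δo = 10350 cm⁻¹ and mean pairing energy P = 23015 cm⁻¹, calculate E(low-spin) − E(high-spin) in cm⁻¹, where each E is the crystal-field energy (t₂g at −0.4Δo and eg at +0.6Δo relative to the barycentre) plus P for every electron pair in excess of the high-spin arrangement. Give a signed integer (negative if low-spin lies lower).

Ligand charges: 2×(-1) from OH⁻ and 2×(+0) from phen sum to -2; with overall charge +0, Co is +2.
Group 9 minus oxidation state +2 gives a d⁷ configuration for Co²⁺.
High-spin: t₂g⁵ eg², CFSE = -0.8Δo = -8280 cm⁻¹.
Low-spin t₂g⁶ eg¹ gives -1.8Δo = -18630 cm⁻¹, but forming 1 extra pair costs 1P = 23015 cm⁻¹, so E(LS) = -18630 + 23015 = 4385 cm⁻¹.
Thus E(LS) − E(HS) = 12665 cm⁻¹.

12665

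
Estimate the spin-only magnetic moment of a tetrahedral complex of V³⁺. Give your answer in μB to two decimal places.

V is in group 5, so V³⁺ is d² (5 − 3 = 2).
Tetrahedral fields are weak (Δₜ ≈ 4/9 Δₒ), so electrons fill high-spin.
Configuration: e² t₂⁰ → 2 unpaired electrons.
μ(spin-only) = √[2(2+2)] = √8 ≈ 2.83 μB.

2.83 μB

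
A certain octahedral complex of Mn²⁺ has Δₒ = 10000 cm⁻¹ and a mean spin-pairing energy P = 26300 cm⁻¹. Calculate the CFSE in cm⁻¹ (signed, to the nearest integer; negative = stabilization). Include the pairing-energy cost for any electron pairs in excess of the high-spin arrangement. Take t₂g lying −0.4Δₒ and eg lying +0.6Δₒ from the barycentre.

0

Mn sits in group 7; removing 2 electrons leaves Mn²⁺ with 7 − 2 = 5 d electrons.
Since Δₒ = 10000 cm⁻¹ < P = 26300 cm⁻¹, the complex adopts the high-spin configuration.
Filling d⁵ accordingly: t₂g³ eg².
Orbital CFSE = 0.0Δₒ = 0.0 × 10000 = 0 cm⁻¹.
High-spin has no excess pairs, so no pairing correction applies.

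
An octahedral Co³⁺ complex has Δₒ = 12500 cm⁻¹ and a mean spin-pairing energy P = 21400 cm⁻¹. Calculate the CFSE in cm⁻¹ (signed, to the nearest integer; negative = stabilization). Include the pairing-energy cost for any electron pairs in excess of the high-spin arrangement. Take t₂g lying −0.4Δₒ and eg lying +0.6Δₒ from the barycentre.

-5000

Co sits in group 9; removing 3 electrons leaves Co³⁺ with 9 − 3 = 6 d electrons.
With Δₒ < P the complex is high-spin.
That gives t₂g⁴ eg².
Orbital CFSE = -0.4Δₒ = -0.4 × 12500 = -5000 cm⁻¹.
High-spin has no excess pairs, so no pairing correction applies.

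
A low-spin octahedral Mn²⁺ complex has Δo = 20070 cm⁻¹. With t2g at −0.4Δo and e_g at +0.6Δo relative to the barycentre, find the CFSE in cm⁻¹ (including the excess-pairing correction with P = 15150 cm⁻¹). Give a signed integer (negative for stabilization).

-9840

Mn is in group 7, so Mn²⁺ is d⁵ (7 − 2 = 5).
Configuration: t2g^5 e_g^0.
Orbital CFSE = 5(-0.4) + 0(0.6) = -2.0Δo = -2.0 × 20070 = -40140 cm⁻¹.
Pairing penalty: 2 pairs vs 0 in the high-spin reference → 2 extra × P = 30300 cm⁻¹.
Overall CFSE = -40140 + 30300 = -9840 cm⁻¹.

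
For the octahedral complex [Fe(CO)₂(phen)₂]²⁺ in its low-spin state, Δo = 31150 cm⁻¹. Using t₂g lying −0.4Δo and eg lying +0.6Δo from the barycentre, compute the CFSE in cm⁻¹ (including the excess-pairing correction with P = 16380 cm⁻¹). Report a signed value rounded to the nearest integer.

Ligand charges: 2×(+0) from CO and 2×(+0) from phen sum to +0; with overall charge +2, Fe is +2.
Group 8 minus oxidation state +2 gives a d⁶ configuration for Fe²⁺.
Configuration: t₂g⁶ eg⁰.
CFSE(orbital) = 6×(-0.4Δo) + 0×(0.6Δo) = -2.4Δo; with Δo = 31150 cm⁻¹ that is -74760 cm⁻¹.
High-spin d⁶ would be t₂g⁴ eg² with 1 pair; low-spin has 3, so 2 excess pairs cost +2P = +32760 cm⁻¹.
Overall CFSE = -74760 + 32760 = -42000 cm⁻¹.

-42000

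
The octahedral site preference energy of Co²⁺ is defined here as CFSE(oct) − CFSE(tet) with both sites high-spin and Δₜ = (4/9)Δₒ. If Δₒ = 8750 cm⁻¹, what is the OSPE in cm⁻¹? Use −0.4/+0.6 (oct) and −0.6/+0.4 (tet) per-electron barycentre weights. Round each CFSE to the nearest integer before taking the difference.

Co sits in group 9; removing 2 electrons leaves Co²⁺ with 9 − 2 = 7 d electrons.
In an octahedral site d⁷ (HS) is t₂g⁵ eg², giving CFSE(oct) = -0.8Δₒ = -7000 cm⁻¹.
In a tetrahedral site the filling is e⁴ t₂³: CFSE(tet) = -1.2Δₜ = -1.2 × (4/9)(8750) = -4667 cm⁻¹.
OSPE = -7000 − (-4667) = -2333 cm⁻¹.

-2333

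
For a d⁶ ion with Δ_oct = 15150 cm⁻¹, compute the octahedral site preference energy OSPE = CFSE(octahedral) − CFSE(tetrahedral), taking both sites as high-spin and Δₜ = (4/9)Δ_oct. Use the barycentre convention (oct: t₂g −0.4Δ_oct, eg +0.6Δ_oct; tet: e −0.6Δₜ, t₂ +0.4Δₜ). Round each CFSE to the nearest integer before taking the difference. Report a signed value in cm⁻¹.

Octahedral (high-spin): t2g^4 e_g^2, CFSE = 4(−0.4) + 2(+0.6) = -0.4Δ_oct = -0.4 × 15150 = -6060 cm⁻¹.
In a tetrahedral site the filling is e^3 t2^3: CFSE(tet) = -0.6Δₜ = -0.6 × (4/9)(15150) = -4040 cm⁻¹.
OSPE = -6060 − (-4040) = -2020 cm⁻¹.

-2020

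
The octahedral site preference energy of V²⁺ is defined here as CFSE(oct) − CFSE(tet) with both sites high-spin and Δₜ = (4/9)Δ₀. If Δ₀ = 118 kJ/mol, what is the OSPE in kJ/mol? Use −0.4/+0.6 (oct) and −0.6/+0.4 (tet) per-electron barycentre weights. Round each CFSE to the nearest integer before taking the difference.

-100

Group 5 minus oxidation state +2 gives a d³ configuration for V²⁺.
Octahedral high-spin t2g^3 e_g^0: CFSE = -1.2 × 118 = -142 kJ/mol.
Tetrahedral e^2 t2^1 gives -0.8Δₜ = -0.8 × (4/9) × 118 = -42 kJ/mol.
OSPE = -142 − (-42) = -100 kJ/mol.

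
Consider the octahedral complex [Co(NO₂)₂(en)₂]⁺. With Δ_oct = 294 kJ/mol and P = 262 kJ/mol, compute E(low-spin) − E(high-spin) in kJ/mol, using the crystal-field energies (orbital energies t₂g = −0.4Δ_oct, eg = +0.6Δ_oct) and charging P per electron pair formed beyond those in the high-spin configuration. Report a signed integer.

-64

Ligand charges: 2×(-1) from NO₂⁻ and 2×(+0) from en sum to -2; with overall charge +1, Co is +3.
Group 9 minus oxidation state +3 gives a d⁶ configuration for Co³⁺.
High-spin d⁶ fills as t₂g⁴ eg² with CFSE 4(−0.4) + 2(+0.6) = -0.4Δ_oct = -118 kJ/mol.
Low-spin: t₂g⁶ eg⁰, orbital CFSE = -2.4Δ_oct = -706 kJ/mol; plus 2 excess pairs × P = +524 kJ/mol; total -182 kJ/mol.
The difference is -182 − (-118) = -64 kJ/mol, so low-spin lies lower.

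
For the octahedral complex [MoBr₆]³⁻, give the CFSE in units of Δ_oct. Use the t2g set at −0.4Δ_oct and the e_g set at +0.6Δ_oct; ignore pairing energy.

Each Br⁻ contributes -1; 6 × (-1) = -6. With overall charge -3, Mo is in the +3 oxidation state.
Mo is in group 6, so Mo³⁺ is d³ (6 − 3 = 3).
Configuration: t2g^3 e_g^0.
CFSE = 3(-0.4Δ_oct) + 0(0.6Δ_oct) = -1.2Δ_oct + 0.0Δ_oct = -1.2Δ_oct.

-1.2 Δ_oct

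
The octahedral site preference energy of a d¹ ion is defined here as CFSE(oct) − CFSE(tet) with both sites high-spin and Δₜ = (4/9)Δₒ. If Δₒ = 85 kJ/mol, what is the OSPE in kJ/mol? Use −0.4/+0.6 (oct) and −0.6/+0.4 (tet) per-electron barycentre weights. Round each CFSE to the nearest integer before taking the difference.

Octahedral high-spin t₂g¹ eg⁰: CFSE = -0.4 × 85 = -34 kJ/mol.
Tetrahedral: e¹ t₂⁰, CFSE = 1(−0.6) + 0(+0.4) = -0.6Δₜ = -0.6 × (4/9) × 85 = -23 kJ/mol.
OSPE = -34 − (-23) = -11 kJ/mol.

-11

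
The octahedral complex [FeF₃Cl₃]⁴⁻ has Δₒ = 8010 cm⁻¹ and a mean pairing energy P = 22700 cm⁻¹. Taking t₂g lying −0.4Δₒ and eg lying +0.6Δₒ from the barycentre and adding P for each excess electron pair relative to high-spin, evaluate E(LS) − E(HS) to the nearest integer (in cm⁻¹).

Ligand charges: 3×(-1) from F⁻ and 3×(-1) from Cl⁻ sum to -6; with overall charge -4, Fe is +2.
Fe is in group 8, so Fe²⁺ is d⁶ (8 − 2 = 6).
High-spin: t₂g⁴ eg², CFSE = -0.4Δₒ = -3204 cm⁻¹.
For low-spin the configuration is t₂g⁶ eg⁰: orbital energy -2.4 × 8010 = -19224 cm⁻¹, and 2 additional pairs relative to high-spin add 45400 cm⁻¹, giving 26176 cm⁻¹.
Thus E(LS) − E(HS) = 29380 cm⁻¹.

29380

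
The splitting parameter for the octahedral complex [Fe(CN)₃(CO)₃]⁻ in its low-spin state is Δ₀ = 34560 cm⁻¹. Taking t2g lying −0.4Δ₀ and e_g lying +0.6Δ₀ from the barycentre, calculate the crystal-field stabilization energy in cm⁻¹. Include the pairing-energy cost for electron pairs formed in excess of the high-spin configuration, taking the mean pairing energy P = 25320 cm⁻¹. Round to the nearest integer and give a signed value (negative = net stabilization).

-32304

Ligand charges: 3×(-1) from CN⁻ and 3×(+0) from CO sum to -3; with overall charge -1, Fe is +2.
Group 8 minus oxidation state +2 gives a d⁶ configuration for Fe²⁺.
The d⁶ electrons fill as t2g^6 e_g^0.
CFSE(orbital) = 6×(-0.4Δ₀) + 0×(0.6Δ₀) = -2.4Δ₀; with Δ₀ = 34560 cm⁻¹ that is -82944 cm⁻¹.
Pairing penalty: 3 pairs vs 1 in the high-spin reference → 2 extra × P = 50640 cm⁻¹.
Overall CFSE = -82944 + 50640 = -32304 cm⁻¹.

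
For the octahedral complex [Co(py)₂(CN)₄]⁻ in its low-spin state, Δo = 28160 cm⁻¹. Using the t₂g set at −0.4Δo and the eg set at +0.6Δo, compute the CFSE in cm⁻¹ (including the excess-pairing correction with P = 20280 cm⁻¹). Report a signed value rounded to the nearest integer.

Ligand charges: 2×(+0) from py and 4×(-1) from CN⁻ sum to -4; with overall charge -1, Co is +3.
Co is in group 9, so Co³⁺ is d⁶ (9 − 3 = 6).
Electron filling gives t₂g⁶ eg⁰.
The orbital stabilization is -2.4Δo = -2.4 × 28160 = -67584 cm⁻¹.
Pairing penalty: 3 pairs vs 1 in the high-spin reference → 2 extra × P = 40560 cm⁻¹.
Combining: -67584 + 40560 = -27024 cm⁻¹.

-27024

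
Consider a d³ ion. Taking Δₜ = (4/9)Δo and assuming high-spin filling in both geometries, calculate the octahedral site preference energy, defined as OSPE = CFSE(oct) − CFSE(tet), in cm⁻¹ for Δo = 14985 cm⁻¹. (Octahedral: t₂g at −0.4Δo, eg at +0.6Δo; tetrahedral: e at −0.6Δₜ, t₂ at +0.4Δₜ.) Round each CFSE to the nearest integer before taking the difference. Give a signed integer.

-12654

Octahedral (high-spin): t₂g³ eg⁰, CFSE = 3(−0.4) + 0(+0.6) = -1.2Δo = -1.2 × 14985 = -17982 cm⁻¹.
Tetrahedral e² t₂¹ gives -0.8Δₜ = -0.8 × (4/9) × 14985 = -5328 cm⁻¹.
OSPE = CFSE(oct) − CFSE(tet) = -17982 − (-5328) = -12654 cm⁻¹.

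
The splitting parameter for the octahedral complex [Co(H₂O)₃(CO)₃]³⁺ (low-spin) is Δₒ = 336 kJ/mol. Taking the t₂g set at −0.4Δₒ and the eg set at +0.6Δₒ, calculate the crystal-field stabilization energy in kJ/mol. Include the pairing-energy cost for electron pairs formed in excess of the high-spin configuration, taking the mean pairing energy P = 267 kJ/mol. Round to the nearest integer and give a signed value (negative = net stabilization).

Ligand charges: 3×(+0) from H₂O and 3×(+0) from CO sum to +0; with overall charge +3, Co is +3.
Group 9 minus oxidation state +3 gives a d⁶ configuration for Co³⁺.
Configuration: t₂g⁶ eg⁰.
CFSE(orbital) = 6×(-0.4Δₒ) + 0×(0.6Δₒ) = -2.4Δₒ; with Δₒ = 336 kJ/mol that is -806 kJ/mol.
High-spin d⁶ would be t₂g⁴ eg² with 1 pair; low-spin has 3, so 2 excess pairs cost +2P = +534 kJ/mol.
Net CFSE = -806 + 534 = -272 kJ/mol.

-272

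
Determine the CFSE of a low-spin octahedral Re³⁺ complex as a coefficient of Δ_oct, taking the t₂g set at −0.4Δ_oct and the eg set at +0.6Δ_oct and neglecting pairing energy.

-1.6 Δ_oct

Re is in group 7, so Re³⁺ is d⁴ (7 − 3 = 4).
Configuration: t₂g⁴ eg⁰.
CFSE = 4(-0.4Δ_oct) + 0(0.6Δ_oct) = -1.6Δ_oct + 0.0Δ_oct = -1.6Δ_oct.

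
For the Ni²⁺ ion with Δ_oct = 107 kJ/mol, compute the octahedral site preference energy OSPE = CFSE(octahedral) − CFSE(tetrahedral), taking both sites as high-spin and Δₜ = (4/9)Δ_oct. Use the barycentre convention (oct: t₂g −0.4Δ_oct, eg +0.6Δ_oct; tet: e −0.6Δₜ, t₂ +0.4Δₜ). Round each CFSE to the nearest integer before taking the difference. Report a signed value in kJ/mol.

-90

Ni²⁺: group 10, so d-count = 10 − 2 = 8.
Octahedral high-spin t2g^6 e_g^2: CFSE = -1.2 × 107 = -128 kJ/mol.
Tetrahedral e^4 t2^4 gives -0.8Δₜ = -0.8 × (4/9) × 107 = -38 kJ/mol.
OSPE = CFSE(oct) − CFSE(tet) = -128 − (-38) = -90 kJ/mol.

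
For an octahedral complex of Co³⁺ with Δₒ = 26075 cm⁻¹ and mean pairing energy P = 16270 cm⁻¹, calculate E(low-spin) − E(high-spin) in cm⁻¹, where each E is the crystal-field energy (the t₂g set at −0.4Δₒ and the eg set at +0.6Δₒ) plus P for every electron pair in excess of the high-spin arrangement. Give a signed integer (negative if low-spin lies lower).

Co sits in group 9; removing 3 electrons leaves Co³⁺ with 9 − 3 = 6 d electrons.
In the high-spin limit (t₂g⁴ eg²) the orbital term is -0.4Δₒ = -10430 cm⁻¹, with no excess pairing.
Low-spin: t₂g⁶ eg⁰, orbital CFSE = -2.4Δₒ = -62580 cm⁻¹; plus 2 excess pairs × P = +32540 cm⁻¹; total -30040 cm⁻¹.
The difference is -30040 − (-10430) = -19610 cm⁻¹, so low-spin lies lower.

-19610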